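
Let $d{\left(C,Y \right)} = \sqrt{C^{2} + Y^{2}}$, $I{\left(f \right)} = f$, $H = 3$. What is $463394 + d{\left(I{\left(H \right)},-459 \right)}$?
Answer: $463394 + 3 \sqrt{23410} \approx 4.6385 \cdot 10^{5}$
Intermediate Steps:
$463394 + d{\left(I{\left(H \right)},-459 \right)} = 463394 + \sqrt{3^{2} + \left(-459\right)^{2}} = 463394 + \sqrt{9 + 210681} = 463394 + \sqrt{210690} = 463394 + 3 \sqrt{23410}$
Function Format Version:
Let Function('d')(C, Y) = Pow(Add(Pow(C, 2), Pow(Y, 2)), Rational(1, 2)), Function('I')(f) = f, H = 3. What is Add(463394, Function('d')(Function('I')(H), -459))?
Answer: Add(463394, Mul(3, Pow(23410, Rational(1, 2)))) ≈ 4.6385e+5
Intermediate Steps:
Add(463394, Function('d')(Function('I')(H), -459)) = Add(463394, Pow(Add(Pow(3, 2), Pow(-459, 2)), Rational(1, 2))) = Add(463394, Pow(Add(9, 210681), Rational(1, 2))) = Add(463394, Pow(210690, Rational(1, 2))) = Add(463394, Mul(3, Pow(23410, Rational(1, 2))))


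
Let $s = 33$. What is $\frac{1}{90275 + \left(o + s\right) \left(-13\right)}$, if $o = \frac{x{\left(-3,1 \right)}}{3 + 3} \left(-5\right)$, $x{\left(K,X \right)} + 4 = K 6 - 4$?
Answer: $\frac{3}{268693} \approx 1.1165 \cdot 10^{-5}$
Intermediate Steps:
$x{\left(K,X \right)} = -8 + 6 K$ ($x{\left(K,X \right)} = -4 + \left(K 6 - 4\right) = -4 + \left(6 K - 4\right) = -4 + \left(-4 + 6 K\right) = -8 + 6 K$)
$o = \frac{65}{3}$ ($o = \frac{-8 + 6 \left(-3\right)}{3 + 3} \left(-5\right) = \frac{-8 - 18}{6} \left(-5\right) = \frac{1}{6} \left(-26\right) \left(-5\right) = \left(- \frac{13}{3}\right) \left(-5\right) = \frac{65}{3} \approx 21.667$)
$\frac{1}{90275 + \left(o + s\right) \left(-13\right)} = \frac{1}{90275 + \left(\frac{65}{3} + 33\right) \left(-13\right)} = \frac{1}{90275 + \frac{164}{3} \left(-13\right)} = \frac{1}{90275 - \frac{2132}{3}} = \frac{1}{\frac{268693}{3}} = \frac{3}{268693}$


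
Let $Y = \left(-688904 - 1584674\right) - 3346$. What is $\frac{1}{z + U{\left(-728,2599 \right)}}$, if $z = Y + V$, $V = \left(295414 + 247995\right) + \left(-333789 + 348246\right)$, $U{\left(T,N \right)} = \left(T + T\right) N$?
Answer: $- \frac{1}{5503202} \approx -1.8171 \cdot 10^{-7}$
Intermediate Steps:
$Y = -2276924$ ($Y = -2273578 - 3346 = -2276924$)
$U{\left(T,N \right)} = 2 N T$ ($U{\left(T,N \right)} = 2 T N = 2 N T$)
$V = 557866$ ($V = 543409 + 14457 = 557866$)
$z = -1719058$ ($z = -2276924 + 557866 = -1719058$)
$\frac{1}{z + U{\left(-728,2599 \right)}} = \frac{1}{-1719058 + 2 \cdot 2599 \left(-728\right)} = \frac{1}{-1719058 - 3784144} = \frac{1}{-5503202} = - \frac{1}{5503202}$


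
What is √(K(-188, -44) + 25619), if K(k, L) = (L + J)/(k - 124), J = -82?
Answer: √17318717/26 ≈ 160.06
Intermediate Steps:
K(k, L) = (-82 + L)/(-124 + k) (K(k, L) = (L - 82)/(k - 124) = (-82 + L)/(-124 + k))
√(K(-188, -44) + 25619) = √((-82 - 44)/(-124 - 188) + 25619) = √(-126/(-312) + 25619) = √(-1/312*(-126) + 25619) = √(21/52 + 25619) = √(1332209/52) = √17318717/26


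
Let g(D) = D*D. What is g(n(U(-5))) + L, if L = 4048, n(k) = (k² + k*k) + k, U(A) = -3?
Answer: 4273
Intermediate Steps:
n(k) = k + 2*k² (n(k) = (k² + k²) + k = 2*k² + k = k + 2*k²)
g(D) = D²
g(n(U(-5))) + L = (-3*(1 + 2*(-3)))² + 4048 = (-3*(1 - 6))² + 4048 = (-3*(-5))² + 4048 = 15² + 4048 = 225 + 4048 = 4273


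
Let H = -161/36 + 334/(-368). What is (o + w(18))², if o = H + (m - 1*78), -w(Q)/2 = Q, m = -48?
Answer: 76829306761/2742336 ≈ 28016.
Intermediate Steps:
H = -8909/1656 (H = -161*1/36 + 334*(-1/368) = -161/36 - 167/184 = -8909/1656 ≈ -5.3798)
w(Q) = -2*Q
o = -217565/1656 (o = -8909/1656 + (-48 - 1*78) = -8909/1656 + (-48 - 78) = -8909/1656 - 126 = -217565/1656 ≈ -131.38)
(o + w(18))² = (-217565/1656 - 2*18)² = (-217565/1656 - 36)² = (-277181/1656)² = 76829306761/2742336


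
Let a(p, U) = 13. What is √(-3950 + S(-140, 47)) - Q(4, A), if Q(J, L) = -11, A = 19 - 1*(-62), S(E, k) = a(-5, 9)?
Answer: 11 + I*√3937 ≈ 11.0 + 62.746*I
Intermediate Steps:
S(E, k) = 13
A = 81 (A = 19 + 62 = 81)
√(-3950 + S(-140, 47)) - Q(4, A) = √(-3950 + 13) - 1*(-11) = √(-3937) + 11 = I*√3937 + 11 = 11 + I*√3937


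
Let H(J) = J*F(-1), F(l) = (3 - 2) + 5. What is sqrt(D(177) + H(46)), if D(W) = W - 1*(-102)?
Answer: sqrt(555) ≈ 23.558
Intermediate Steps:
F(l) = 6 (F(l) = 1 + 5 = 6)
D(W) = 102 + W (D(W) = W + 102 = 102 + W)
H(J) = 6*J (H(J) = J*6 = 6*J)
sqrt(D(177) + H(46)) = sqrt((102 + 177) + 6*46) = sqrt(279 + 276) = sqrt(555)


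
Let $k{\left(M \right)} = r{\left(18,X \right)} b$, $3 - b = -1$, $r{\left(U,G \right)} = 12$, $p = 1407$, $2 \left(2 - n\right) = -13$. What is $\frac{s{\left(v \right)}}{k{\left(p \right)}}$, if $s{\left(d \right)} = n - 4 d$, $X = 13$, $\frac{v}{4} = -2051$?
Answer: $\frac{21883}{32} \approx 683.84$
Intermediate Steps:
$n = \frac{17}{2}$ ($n = 2 - - \frac{13}{2} = 2 + \frac{13}{2} = \frac{17}{2} \approx 8.5$)
$v = -8204$ ($v = 4 \left(-2051\right) = -8204$)
$b = 4$ ($b = 3 - -1 = 3 + 1 = 4$)
$k{\left(M \right)} = 48$ ($k{\left(M \right)} = 12 \cdot 4 = 48$)
$s{\left(d \right)} = \frac{17}{2} - 4 d$
$\frac{s{\left(v \right)}}{k{\left(p \right)}} = \frac{\frac{17}{2} - -32816}{48} = \left(\frac{17}{2} + 32816\right) \frac{1}{48} = \frac{65649}{2} \cdot \frac{1}{48} = \frac{21883}{32}$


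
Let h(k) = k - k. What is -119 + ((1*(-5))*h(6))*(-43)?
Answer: -119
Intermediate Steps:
h(k) = 0
-119 + ((1*(-5))*h(6))*(-43) = -119 + ((1*(-5))*0)*(-43) = -119 - 5*0*(-43) = -119 + 0*(-43) = -119 + 0 = -119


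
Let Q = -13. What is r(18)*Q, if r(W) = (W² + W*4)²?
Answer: -2038608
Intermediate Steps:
r(W) = (W² + 4*W)²
r(18)*Q = (18²*(4 + 18)²)*(-13) = (324*22²)*(-13) = (324*484)*(-13) = 156816*(-13) = -2038608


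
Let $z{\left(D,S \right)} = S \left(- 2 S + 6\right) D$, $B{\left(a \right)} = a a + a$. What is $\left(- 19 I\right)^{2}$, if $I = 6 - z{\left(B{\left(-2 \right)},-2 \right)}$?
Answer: $763876$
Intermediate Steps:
$B{\left(a \right)} = a + a^{2}$ ($B{\left(a \right)} = a^{2} + a = a + a^{2}$)
$z{\left(D,S \right)} = D S \left(6 - 2 S\right)$ ($z{\left(D,S \right)} = S \left(6 - 2 S\right) D = D S \left(6 - 2 S\right)$)
$I = 46$ ($I = 6 - 2 \left(- 2 \left(1 - 2\right)\right) \left(-2\right) \left(3 - -2\right) = 6 - 2 \left(\left(-2\right) \left(-1\right)\right) \left(-2\right) \left(3 + 2\right) = 6 - 2 \cdot 2 \left(-2\right) 5 = 6 - -40 = 6 + 40 = 46$)
$\left(- 19 I\right)^{2} = \left(\left(-19\right) 46\right)^{2} = \left(-874\right)^{2} = 763876$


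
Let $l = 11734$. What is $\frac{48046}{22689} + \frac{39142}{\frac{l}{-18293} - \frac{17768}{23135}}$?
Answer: $- \frac{20878879301307547}{751883351697} \approx -27769.0$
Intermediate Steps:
$\frac{48046}{22689} + \frac{39142}{\frac{l}{-18293} - \frac{17768}{23135}} = \frac{48046}{22689} + \frac{39142}{\frac{11734}{-18293} - \frac{17768}{23135}} = 48046 \cdot \frac{1}{22689} + \frac{39142}{11734 \left(- \frac{1}{18293}\right) - \frac{17768}{23135}} = \frac{48046}{22689} + \frac{39142}{- \frac{11734}{18293} - \frac{17768}{23135}} = \frac{48046}{22689} + \frac{39142}{- \frac{596496114}{423208555}} = \frac{48046}{22689} + 39142 \left(- \frac{423208555}{596496114}\right) = \frac{48046}{22689} - \frac{8282614629905}{298248057} = - \frac{20878879301307547}{751883351697}$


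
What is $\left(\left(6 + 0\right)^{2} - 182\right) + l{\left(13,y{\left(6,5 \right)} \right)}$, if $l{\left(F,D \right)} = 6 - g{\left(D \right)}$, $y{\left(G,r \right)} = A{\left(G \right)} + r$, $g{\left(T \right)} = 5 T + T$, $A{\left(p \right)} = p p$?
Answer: $-386$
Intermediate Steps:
$A{\left(p \right)} = p^{2}$
$g{\left(T \right)} = 6 T$
$y{\left(G,r \right)} = r + G^{2}$ ($y{\left(G,r \right)} = G^{2} + r = r + G^{2}$)
$l{\left(F,D \right)} = 6 - 6 D$
$\left(\left(6 + 0\right)^{2} - 182\right) + l{\left(13,y{\left(6,5 \right)} \right)} = \left(\left(6 + 0\right)^{2} - 182\right) + \left(6 - 6 \left(5 + 6^{2}\right)\right) = \left(6^{2} - 182\right) + \left(6 - 6 \left(5 + 36\right)\right) = \left(36 - 182\right) + \left(6 - 246\right) = -146 + \left(6 - 246\right) = -146 - 240 = -386$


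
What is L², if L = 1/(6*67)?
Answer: 1/161604 ≈ 6.1880e-6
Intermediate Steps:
L = 1/402 ≈ 0.0024876
L² = (1/402)² = 1/161604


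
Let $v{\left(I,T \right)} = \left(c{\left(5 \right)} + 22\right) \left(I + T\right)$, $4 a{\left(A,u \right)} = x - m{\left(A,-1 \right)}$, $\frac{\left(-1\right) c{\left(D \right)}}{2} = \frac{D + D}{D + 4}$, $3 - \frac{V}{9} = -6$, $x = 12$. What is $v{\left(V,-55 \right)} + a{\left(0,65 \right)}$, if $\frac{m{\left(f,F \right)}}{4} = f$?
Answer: $\frac{4655}{9} \approx 517.22$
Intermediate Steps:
$m{\left(f,F \right)} = 4 f$
$V = 81$ ($V = 27 - -54 = 27 + 54 = 81$)
$c{\left(D \right)} = - \frac{4 D}{4 + D}$ ($c{\left(D \right)} = - 2 \frac{D + D}{D + 4} = - 2 \frac{2 D}{4 + D} = - \frac{4 D}{4 + D}$)
$a{\left(A,u \right)} = 3 - A$ ($a{\left(A,u \right)} = \frac{12 - 4 A}{4} = 3 - A$)
$v{\left(I,T \right)} = \frac{178 I}{9} + \frac{178 T}{9}$ ($v{\left(I,T \right)} = \left(\left(-4\right) 5 \frac{1}{4 + 5} + 22\right) \left(I + T\right) = \left(\left(-4\right) 5 \cdot \frac{1}{9} + 22\right) \left(I + T\right) = \left(- \frac{20}{9} + 22\right) \left(I + T\right) = \frac{178 \left(I + T\right)}{9} = \frac{178 I}{9} + \frac{178 T}{9}$)
$v{\left(V,-55 \right)} + a{\left(0,65 \right)} = \left(\frac{178}{9} \cdot 81 + \frac{178}{9} \left(-55\right)\right) + \left(3 - 0\right) = \left(1602 - \frac{9790}{9}\right) + \left(3 + 0\right) = \frac{4628}{9} + 3 = \frac{4655}{9}$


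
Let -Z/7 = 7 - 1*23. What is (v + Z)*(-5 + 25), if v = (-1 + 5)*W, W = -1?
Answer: 2160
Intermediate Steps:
Z = 112 (Z = -7*(7 - 1*23) = -7*(7 - 23) = -7*(-16) = 112)
v = -4 (v = (-1 + 5)*(-1) = 4*(-1) = -4)
(v + Z)*(-5 + 25) = (-4 + 112)*(-5 + 25) = 108*20 = 2160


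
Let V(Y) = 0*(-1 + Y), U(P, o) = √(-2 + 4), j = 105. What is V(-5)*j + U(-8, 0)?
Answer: √2 ≈ 1.4142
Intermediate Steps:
U(P, o) = √2
V(Y) = 0
V(-5)*j + U(-8, 0) = 0*105 + √2 = 0 + √2 = √2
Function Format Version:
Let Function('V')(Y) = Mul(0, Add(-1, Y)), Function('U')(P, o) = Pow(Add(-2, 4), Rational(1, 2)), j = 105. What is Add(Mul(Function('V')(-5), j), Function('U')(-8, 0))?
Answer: Pow(2, Rational(1, 2)) ≈ 1.4142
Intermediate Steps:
Function('U')(P, o) = Pow(2, Rational(1, 2))
Function('V')(Y) = 0
Add(Mul(Function('V')(-5), j), Function('U')(-8, 0)) = Add(Mul(0, 105), Pow(2, Rational(1, 2))) = Add(0, Pow(2, Rational(1, 2))) = Pow(2, Rational(1, 2))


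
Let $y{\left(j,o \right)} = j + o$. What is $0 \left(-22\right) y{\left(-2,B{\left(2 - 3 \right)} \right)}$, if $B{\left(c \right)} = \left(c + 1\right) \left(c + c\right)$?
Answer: $0$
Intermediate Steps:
$B{\left(c \right)} = 2 c \left(1 + c\right)$ ($B{\left(c \right)} = \left(1 + c\right) 2 c = 2 c \left(1 + c\right)$)
$0 \left(-22\right) y{\left(-2,B{\left(2 - 3 \right)} \right)} = 0 \left(-22\right) \left(-2 + 2 \left(2 - 3\right) \left(1 + \left(2 - 3\right)\right)\right) = 0 \left(-2 + 2 \left(-1\right) \left(1 - 1\right)\right) = 0 \left(-2 + 2 \left(-1\right) 0\right) = 0 \left(-2 + 0\right) = 0 \left(-2\right) = 0$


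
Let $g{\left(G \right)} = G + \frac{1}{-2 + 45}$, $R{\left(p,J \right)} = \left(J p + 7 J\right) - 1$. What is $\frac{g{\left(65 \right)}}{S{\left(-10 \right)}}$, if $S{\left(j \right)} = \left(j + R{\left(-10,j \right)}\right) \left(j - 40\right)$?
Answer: $- \frac{1398}{20425} \approx -0.068446$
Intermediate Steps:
$R{\left(p,J \right)} = -1 + 7 J + J p$ ($R{\left(p,J \right)} = \left(7 J + J p\right) - 1 = -1 + 7 J + J p$)
$g{\left(G \right)} = \frac{1}{43} + G$ ($g{\left(G \right)} = G + \frac{1}{43} = \frac{1}{43} + G$)
$S{\left(j \right)} = \left(-1 - 2 j\right) \left(-40 + j\right)$ ($S{\left(j \right)} = \left(j + \left(-1 + 7 j + j \left(-10\right)\right)\right) \left(j - 40\right) = \left(j - \left(1 + 3 j\right)\right) \left(-40 + j\right) = \left(-1 - 2 j\right) \left(-40 + j\right)$)
$\frac{g{\left(65 \right)}}{S{\left(-10 \right)}} = \frac{\frac{1}{43} + 65}{40 - 2 \left(-10\right)^{2} + 79 \left(-10\right)} = \frac{2796}{43 \left(40 - 200 - 790\right)} = \frac{2796}{43 \left(-950\right)} = \frac{2796}{43} \left(- \frac{1}{950}\right) = - \frac{1398}{20425}$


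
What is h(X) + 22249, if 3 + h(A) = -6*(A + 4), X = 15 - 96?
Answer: 22708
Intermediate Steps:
X = -81
h(A) = -27 - 6*A (h(A) = -3 - 6*(A + 4) = -3 - 6*(4 + A) = -3 + (-24 - 6*A) = -27 - 6*A)
h(X) + 22249 = (-27 - 6*(-81)) + 22249 = (-27 + 486) + 22249 = 459 + 22249 = 22708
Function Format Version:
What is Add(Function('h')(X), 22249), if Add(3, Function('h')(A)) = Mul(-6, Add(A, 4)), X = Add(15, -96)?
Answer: 22708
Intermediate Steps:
X = -81
Function('h')(A) = Add(-27, Mul(-6, A)) (Function('h')(A) = Add(-3, Mul(-6, Add(A, 4))) = Add(-3, Mul(-6, Add(4, A))) = Add(-3, Add(-24, Mul(-6, A))) = Add(-27, Mul(-6, A)))
Add(Function('h')(X), 22249) = Add(Add(-27, Mul(-6, -81)), 22249) = Add(Add(-27, 486), 22249) = Add(459, 22249) = 22708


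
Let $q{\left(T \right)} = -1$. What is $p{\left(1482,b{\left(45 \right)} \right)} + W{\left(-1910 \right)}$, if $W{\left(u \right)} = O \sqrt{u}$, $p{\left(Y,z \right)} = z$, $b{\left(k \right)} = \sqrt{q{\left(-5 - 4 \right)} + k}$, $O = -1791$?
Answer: $2 \sqrt{11} - 1791 i \sqrt{1910} \approx 6.6332 - 78273.0 i$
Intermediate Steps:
$b{\left(k \right)} = \sqrt{-1 + k}$
$W{\left(u \right)} = - 1791 \sqrt{u}$
$p{\left(1482,b{\left(45 \right)} \right)} + W{\left(-1910 \right)} = \sqrt{-1 + 45} - 1791 \sqrt{-1910} = \sqrt{44} - 1791 i \sqrt{1910} = 2 \sqrt{11} - 1791 i \sqrt{1910}$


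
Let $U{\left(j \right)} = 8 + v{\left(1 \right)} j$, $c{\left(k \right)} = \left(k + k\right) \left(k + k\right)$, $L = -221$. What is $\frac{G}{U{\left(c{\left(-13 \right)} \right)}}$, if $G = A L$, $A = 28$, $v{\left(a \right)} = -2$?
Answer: $\frac{221}{48} \approx 4.6042$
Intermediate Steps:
$c{\left(k \right)} = 4 k^{2}$ ($c{\left(k \right)} = 2 k 2 k = 4 k^{2}$)
$U{\left(j \right)} = 8 - 2 j$
$G = -6188$ ($G = 28 \left(-221\right) = -6188$)
$\frac{G}{U{\left(c{\left(-13 \right)} \right)}} = - \frac{6188}{8 - 2 \cdot 4 \left(-13\right)^{2}} = - \frac{6188}{8 - 2 \cdot 4 \cdot 169} = - \frac{6188}{8 - 1352} = - \frac{6188}{-1344} = \left(-6188\right) \left(- \frac{1}{1344}\right) = \frac{221}{48}$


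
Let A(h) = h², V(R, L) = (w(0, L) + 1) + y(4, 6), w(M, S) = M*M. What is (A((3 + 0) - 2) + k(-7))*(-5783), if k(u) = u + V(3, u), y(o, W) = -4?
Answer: 52047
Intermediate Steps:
w(M, S) = M²
V(R, L) = -3 (V(R, L) = (0² + 1) - 4 = (0 + 1) - 4 = 1 - 4 = -3)
k(u) = -3 + u (k(u) = u - 3 = -3 + u)
(A((3 + 0) - 2) + k(-7))*(-5783) = (((3 + 0) - 2)² + (-3 - 7))*(-5783) = ((3 - 2)² - 10)*(-5783) = (1² - 10)*(-5783) = (1 - 10)*(-5783) = -9*(-5783) = 52047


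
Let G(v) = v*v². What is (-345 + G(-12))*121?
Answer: -250833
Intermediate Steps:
G(v) = v³
(-345 + G(-12))*121 = (-345 + (-12)³)*121 = (-345 - 1728)*121 = -2073*121 = -250833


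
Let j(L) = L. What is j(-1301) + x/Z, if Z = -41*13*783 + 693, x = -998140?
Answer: -270529153/208323 ≈ -1298.6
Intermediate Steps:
Z = -416646 (Z = -533*783 + 693 = -417339 + 693 = -416646)
j(-1301) + x/Z = -1301 - 998140/(-416646) = -1301 - 998140*(-1/416646) = -1301 + 499070/208323 = -270529153/208323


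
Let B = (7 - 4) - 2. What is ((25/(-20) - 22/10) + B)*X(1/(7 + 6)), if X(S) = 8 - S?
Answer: -5047/260 ≈ -19.412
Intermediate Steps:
B = 1 (B = 3 - 2 = 1)
((25/(-20) - 22/10) + B)*X(1/(7 + 6)) = ((25/(-20) - 22/10) + 1)*(8 - 1/(7 + 6)) = ((25*(-1/20) - 22*⅒) + 1)*(8 - 1/13) = ((-5/4 - 11/5) + 1)*(8 - 1*1/13) = (-69/20 + 1)*(8 - 1/13) = -49/20*103/13 = -5047/260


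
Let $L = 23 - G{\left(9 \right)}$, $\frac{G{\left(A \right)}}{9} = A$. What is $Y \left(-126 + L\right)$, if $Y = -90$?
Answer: $16560$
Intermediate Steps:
$G{\left(A \right)} = 9 A$
$L = -58$ ($L = 23 - 9 \cdot 9 = 23 - 81 = -58$)
$Y \left(-126 + L\right) = - 90 \left(-126 - 58\right) = \left(-90\right) \left(-184\right) = 16560$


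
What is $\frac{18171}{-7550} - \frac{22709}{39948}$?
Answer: $- \frac{448674029}{150803700} \approx -2.9752$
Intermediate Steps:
$\frac{18171}{-7550} - \frac{22709}{39948} = 18171 \left(- \frac{1}{7550}\right) - \frac{22709}{39948} = - \frac{18171}{7550} - \frac{22709}{39948} = - \frac{448674029}{150803700}$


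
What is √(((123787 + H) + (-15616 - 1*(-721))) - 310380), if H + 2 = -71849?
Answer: 33*I*√251 ≈ 522.82*I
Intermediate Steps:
H = -71851 (H = -2 - 71849 = -71851)
√(((123787 + H) + (-15616 - 1*(-721))) - 310380) = √(((123787 - 71851) + (-15616 - 1*(-721))) - 310380) = √((51936 + (-15616 + 721)) - 310380) = √((51936 - 14895) - 310380) = √(37041 - 310380) = √(-273339) = 33*I*√251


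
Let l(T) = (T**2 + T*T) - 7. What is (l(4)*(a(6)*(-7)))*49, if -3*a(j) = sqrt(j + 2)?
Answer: 17150*sqrt(2)/3 ≈ 8084.6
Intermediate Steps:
a(j) = -sqrt(2 + j)/3 (a(j) = -sqrt(j + 2)/3 = -sqrt(2 + j)/3)
l(T) = -7 + 2*T**2 (l(T) = (T**2 + T**2) - 7 = 2*T**2 - 7 = -7 + 2*T**2)
(l(4)*(a(6)*(-7)))*49 = ((-7 + 2*4**2)*(-sqrt(2 + 6)/3*(-7)))*49 = ((-7 + 2*16)*(-2*sqrt(2)/3*(-7)))*49 = ((-7 + 32)*(-2*sqrt(2)/3*(-7)))*49 = (25*(-2*sqrt(2)/3*(-7)))*49 = (25*(14*sqrt(2)/3))*49 = (350*sqrt(2)/3)*49 = 17150*sqrt(2)/3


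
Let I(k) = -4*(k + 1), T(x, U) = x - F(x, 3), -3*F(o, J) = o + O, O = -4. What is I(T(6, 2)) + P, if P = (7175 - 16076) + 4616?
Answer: -12947/3 ≈ -4315.7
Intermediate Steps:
F(o, J) = 4/3 - o/3 (F(o, J) = -(o - 4)/3 = -(-4 + o)/3 = 4/3 - o/3)
T(x, U) = -4/3 + 4*x/3 (T(x, U) = x - (4/3 - x/3) = x + (-4/3 + x/3) = -4/3 + 4*x/3)
I(k) = -4 - 4*k (I(k) = -4*(1 + k) = -4 - 4*k)
P = -4285 (P = -8901 + 4616 = -4285)
I(T(6, 2)) + P = (-4 - 4*(-4/3 + (4/3)*6)) - 4285 = (-4 - 4*(-4/3 + 8)) - 4285 = (-4 - 4*20/3) - 4285 = (-4 - 80/3) - 4285 = -92/3 - 4285 = -12947/3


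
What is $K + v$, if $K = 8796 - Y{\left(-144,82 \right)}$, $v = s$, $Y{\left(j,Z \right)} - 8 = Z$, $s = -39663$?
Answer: $-30957$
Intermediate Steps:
$Y{\left(j,Z \right)} = 8 + Z$
$v = -39663$
$K = 8706$ ($K = 8796 - \left(8 + 82\right) = 8796 - 90 = 8706$)
$K + v = 8706 - 39663 = -30957$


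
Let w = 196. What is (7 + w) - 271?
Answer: -68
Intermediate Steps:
(7 + w) - 271 = (7 + 196) - 271 = 203 - 271 = -68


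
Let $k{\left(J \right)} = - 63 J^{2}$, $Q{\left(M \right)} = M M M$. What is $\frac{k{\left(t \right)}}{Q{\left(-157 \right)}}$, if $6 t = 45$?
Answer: $\frac{14175}{15479572} \approx 0.00091572$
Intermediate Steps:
$t = \frac{15}{2}$ ($t = \frac{1}{6} \cdot 45 = \frac{15}{2} \approx 7.5$)
$Q{\left(M \right)} = M^{3}$ ($Q{\left(M \right)} = M^{2} M = M^{3}$)
$\frac{k{\left(t \right)}}{Q{\left(-157 \right)}} = \frac{\left(-63\right) \left(\frac{15}{2}\right)^{2}}{\left(-157\right)^{3}} = \frac{\left(-63\right) \frac{225}{4}}{-3869893} = \left(- \frac{14175}{4}\right) \left(- \frac{1}{3869893}\right) = \frac{14175}{15479572}$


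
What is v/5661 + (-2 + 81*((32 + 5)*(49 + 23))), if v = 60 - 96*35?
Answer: 407179534/1887 ≈ 2.1578e+5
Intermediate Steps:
v = -3300 (v = 60 - 3360 = -3300)
v/5661 + (-2 + 81*((32 + 5)*(49 + 23))) = -3300/5661 + (-2 + 81*((32 + 5)*(49 + 23))) = -3300*1/5661 + (-2 + 81*(37*72)) = -1100/1887 + (-2 + 81*2664) = -1100/1887 + (-2 + 215784) = -1100/1887 + 215782 = 407179534/1887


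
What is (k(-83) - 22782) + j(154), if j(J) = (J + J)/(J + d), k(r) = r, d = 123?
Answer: -6333297/277 ≈ -22864.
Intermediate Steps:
j(J) = 2*J/(123 + J) (j(J) = (J + J)/(J + 123) = (2*J)/(123 + J) = 2*J/(123 + J))
(k(-83) - 22782) + j(154) = (-83 - 22782) + 2*154/(123 + 154) = -22865 + 2*154/277 = -22865 + 2*154*(1/277) = -22865 + 308/277 = -6333297/277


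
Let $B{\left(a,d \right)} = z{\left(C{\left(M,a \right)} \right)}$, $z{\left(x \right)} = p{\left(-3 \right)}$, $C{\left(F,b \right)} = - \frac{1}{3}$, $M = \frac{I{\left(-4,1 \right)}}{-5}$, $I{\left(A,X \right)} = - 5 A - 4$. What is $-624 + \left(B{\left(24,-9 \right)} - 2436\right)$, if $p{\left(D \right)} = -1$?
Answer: $-3061$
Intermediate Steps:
$I{\left(A,X \right)} = -4 - 5 A$
$M = - \frac{16}{5}$ ($M = \frac{-4 - -20}{-5} = \left(-4 + 20\right) \left(- \frac{1}{5}\right) = 16 \left(- \frac{1}{5}\right) = - \frac{16}{5} \approx -3.2$)
$C{\left(F,b \right)} = - \frac{1}{3}$ ($C{\left(F,b \right)} = \left(-1\right) \frac{1}{3} = - \frac{1}{3}$)
$z{\left(x \right)} = -1$
$B{\left(a,d \right)} = -1$
$-624 + \left(B{\left(24,-9 \right)} - 2436\right) = -624 - 2437 = -3061$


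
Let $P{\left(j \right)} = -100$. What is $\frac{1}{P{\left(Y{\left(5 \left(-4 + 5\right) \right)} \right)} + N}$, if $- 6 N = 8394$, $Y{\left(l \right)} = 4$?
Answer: $- \frac{1}{1499} \approx -0.00066711$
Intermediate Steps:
$N = -1399$ ($N = \left(- \frac{1}{6}\right) 8394 = -1399$)
$\frac{1}{P{\left(Y{\left(5 \left(-4 + 5\right) \right)} \right)} + N} = \frac{1}{-100 - 1399} = \frac{1}{-1499} = - \frac{1}{1499}$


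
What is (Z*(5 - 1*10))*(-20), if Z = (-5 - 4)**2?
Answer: 8100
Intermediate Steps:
Z = 81 (Z = (-9)**2 = 81)
(Z*(5 - 1*10))*(-20) = (81*(5 - 1*10))*(-20) = (81*(5 - 10))*(-20) = (81*(-5))*(-20) = -405*(-20) = 8100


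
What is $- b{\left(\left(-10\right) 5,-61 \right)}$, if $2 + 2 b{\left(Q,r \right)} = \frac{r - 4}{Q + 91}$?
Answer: $\frac{147}{82} \approx 1.7927$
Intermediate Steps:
$b{\left(Q,r \right)} = -1 + \frac{-4 + r}{2 \left(91 + Q\right)}$ ($b{\left(Q,r \right)} = -1 + \frac{\left(r - 4\right) \frac{1}{Q + 91}}{2} = -1 + \frac{\left(-4 + r\right) \frac{1}{91 + Q}}{2} = -1 + \frac{\frac{1}{91 + Q} \left(-4 + r\right)}{2} = -1 + \frac{-4 + r}{2 \left(91 + Q\right)}$)
$- b{\left(\left(-10\right) 5,-61 \right)} = - \frac{-93 + \frac{1}{2} \left(-61\right) - \left(-10\right) 5}{91 - 50} = - \frac{-93 - \frac{61}{2} - -50}{91 - 50} = - \frac{-93 - \frac{61}{2} + 50}{41} = - \frac{-147}{41 \cdot 2} = \left(-1\right) \left(- \frac{147}{82}\right) = \frac{147}{82}$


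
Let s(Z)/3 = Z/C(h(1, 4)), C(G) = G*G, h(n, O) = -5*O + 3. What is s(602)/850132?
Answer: 903/122844074 ≈ 7.3508e-6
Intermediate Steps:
h(n, O) = 3 - 5*O
C(G) = G²
s(Z) = 3*Z/289 (s(Z) = 3*(Z/((3 - 5*4)²)) = 3*(Z/((3 - 20)²)) = 3*(Z/((-17)²)) = 3*(Z/289) = 3*Z/289)
s(602)/850132 = ((3/289)*602)/850132 = (1806/289)*(1/850132) = 903/122844074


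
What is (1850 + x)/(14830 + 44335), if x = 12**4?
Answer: 22586/59165 ≈ 0.38175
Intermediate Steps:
x = 20736
(1850 + x)/(14830 + 44335) = (1850 + 20736)/(14830 + 44335) = 22586/59165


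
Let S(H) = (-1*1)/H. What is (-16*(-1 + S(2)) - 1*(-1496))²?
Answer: 2310400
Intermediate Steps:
S(H) = -1/H
(-16*(-1 + S(2)) - 1*(-1496))² = (-16*(-1 - 1/2) - 1*(-1496))² = (-16*(-1 - 1*½) + 1496)² = (-16*(-1 - ½) + 1496)² = (-16*(-3/2) + 1496)² = (24 + 1496)² = 1520² = 2310400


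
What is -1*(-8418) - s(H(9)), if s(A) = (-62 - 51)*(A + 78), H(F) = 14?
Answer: 18814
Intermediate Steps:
s(A) = -8814 - 113*A (s(A) = -113*(78 + A) = -8814 - 113*A)
-1*(-8418) - s(H(9)) = -1*(-8418) - (-8814 - 113*14) = 8418 - (-8814 - 1582) = 8418 - 1*(-10396) = 8418 + 10396 = 18814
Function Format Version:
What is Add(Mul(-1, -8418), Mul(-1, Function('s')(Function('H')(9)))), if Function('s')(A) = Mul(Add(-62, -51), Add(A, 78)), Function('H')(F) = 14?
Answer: 18814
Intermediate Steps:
Function('s')(A) = Add(-8814, Mul(-113, A)) (Function('s')(A) = Mul(-113, Add(78, A)) = Add(-8814, Mul(-113, A)))
Add(Mul(-1, -8418), Mul(-1, Function('s')(Function('H')(9)))) = Add(Mul(-1, -8418), Mul(-1, Add(-8814, Mul(-113, 14)))) = Add(8418, Mul(-1, Add(-8814, -1582))) = Add(8418, Mul(-1, -10396)) = Add(8418, 10396) = 18814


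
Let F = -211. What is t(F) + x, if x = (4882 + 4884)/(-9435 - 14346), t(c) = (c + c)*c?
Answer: 2117498036/23781 ≈ 89042.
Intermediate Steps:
t(c) = 2*c² (t(c) = (2*c)*c = 2*c²)
x = -9766/23781 (x = 9766/(-23781) = 9766*(-1/23781) = -9766/23781 ≈ -0.41066)
t(F) + x = 2*(-211)² - 9766/23781 = 2*44521 - 9766/23781 = 89042 - 9766/23781 = 2117498036/23781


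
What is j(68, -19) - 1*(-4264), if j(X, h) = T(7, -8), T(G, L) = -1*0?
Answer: 4264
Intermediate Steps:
T(G, L) = 0
j(X, h) = 0
j(68, -19) - 1*(-4264) = 0 - 1*(-4264) = 0 + 4264 = 4264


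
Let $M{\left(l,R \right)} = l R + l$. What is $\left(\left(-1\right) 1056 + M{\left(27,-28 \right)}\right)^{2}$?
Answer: $3186225$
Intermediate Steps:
$M{\left(l,R \right)} = l + R l$ ($M{\left(l,R \right)} = R l + l = l + R l$)
$\left(\left(-1\right) 1056 + M{\left(27,-28 \right)}\right)^{2} = \left(\left(-1\right) 1056 + 27 \left(1 - 28\right)\right)^{2} = \left(-1056 + 27 \left(-27\right)\right)^{2} = \left(-1056 - 729\right)^{2} = \left(-1785\right)^{2} = 3186225$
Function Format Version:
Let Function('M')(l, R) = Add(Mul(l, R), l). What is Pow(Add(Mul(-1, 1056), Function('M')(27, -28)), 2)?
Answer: 3186225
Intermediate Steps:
Function('M')(l, R) = Add(l, Mul(R, l)) (Function('M')(l, R) = Add(Mul(R, l), l) = Add(l, Mul(R, l)))
Pow(Add(Mul(-1, 1056), Function('M')(27, -28)), 2) = Pow(Add(Mul(-1, 1056), Mul(27, Add(1, -28))), 2) = Pow(Add(-1056, Mul(27, -27)), 2) = Pow(Add(-1056, -729), 2) = Pow(-1785, 2) = 3186225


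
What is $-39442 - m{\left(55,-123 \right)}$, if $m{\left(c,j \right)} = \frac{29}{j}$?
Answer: $- \frac{4851337}{123} \approx -39442.0$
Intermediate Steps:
$-39442 - m{\left(55,-123 \right)} = -39442 - \frac{29}{-123} = -39442 - 29 \left(- \frac{1}{123}\right) = -39442 - - \frac{29}{123} = -39442 + \frac{29}{123} = - \frac{4851337}{123}$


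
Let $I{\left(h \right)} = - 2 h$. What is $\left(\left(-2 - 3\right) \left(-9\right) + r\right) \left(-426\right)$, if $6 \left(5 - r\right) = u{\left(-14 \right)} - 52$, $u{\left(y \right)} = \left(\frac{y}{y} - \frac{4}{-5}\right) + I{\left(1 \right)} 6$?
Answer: $- \frac{128581}{5} \approx -25716.0$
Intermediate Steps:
$u{\left(y \right)} = - \frac{51}{5}$ ($u{\left(y \right)} = \left(\frac{y}{y} - \frac{4}{-5}\right) + \left(-2\right) 1 \cdot 6 = \left(1 - - \frac{4}{5}\right) - 12 = \left(1 + \frac{4}{5}\right) - 12 = \frac{9}{5} - 12 = - \frac{51}{5}$)
$r = \frac{461}{30}$ ($r = 5 - \frac{- \frac{51}{5} - 52}{6} = 5 - - \frac{311}{30} = 5 + \frac{311}{30} = \frac{461}{30} \approx 15.367$)
$\left(\left(-2 - 3\right) \left(-9\right) + r\right) \left(-426\right) = \left(\left(-2 - 3\right) \left(-9\right) + \frac{461}{30}\right) \left(-426\right) = \left(\left(-5\right) \left(-9\right) + \frac{461}{30}\right) \left(-426\right) = \left(45 + \frac{461}{30}\right) \left(-426\right) = \frac{1811}{30} \left(-426\right) = - \frac{128581}{5}$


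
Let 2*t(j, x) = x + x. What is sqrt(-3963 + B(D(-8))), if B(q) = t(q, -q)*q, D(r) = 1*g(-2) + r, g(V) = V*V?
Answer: I*sqrt(3979) ≈ 63.079*I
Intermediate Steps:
g(V) = V**2
t(j, x) = x (t(j, x) = (x + x)/2 = (2*x)/2 = x)
D(r) = 4 + r (D(r) = 1*(-2)**2 + r = 1*4 + r = 4 + r)
B(q) = -q**2 (B(q) = (-q)*q = -q**2)
sqrt(-3963 + B(D(-8))) = sqrt(-3963 - (4 - 8)**2) = sqrt(-3963 - 1*(-4)**2) = sqrt(-3963 - 1*16) = sqrt(-3963 - 16) = sqrt(-3979) = I*sqrt(3979)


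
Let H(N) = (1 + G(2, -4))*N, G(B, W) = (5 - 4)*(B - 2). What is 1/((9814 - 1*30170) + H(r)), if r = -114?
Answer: -1/20470 ≈ -4.8852e-5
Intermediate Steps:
G(B, W) = -2 + B (G(B, W) = 1*(-2 + B) = -2 + B)
H(N) = N (H(N) = (1 + (-2 + 2))*N = (1 + 0)*N = 1*N = N)
1/((9814 - 1*30170) + H(r)) = 1/((9814 - 1*30170) - 114) = 1/((9814 - 30170) - 114) = 1/(-20356 - 114) = 1/(-20470) = -1/20470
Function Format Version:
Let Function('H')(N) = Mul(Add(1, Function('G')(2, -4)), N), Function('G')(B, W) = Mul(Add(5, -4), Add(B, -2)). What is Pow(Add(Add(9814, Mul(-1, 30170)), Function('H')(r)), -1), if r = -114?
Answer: Rational(-1, 20470) ≈ -4.8852e-5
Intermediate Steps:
Function('G')(B, W) = Add(-2, B) (Function('G')(B, W) = Mul(1, Add(-2, B)) = Add(-2, B))
Function('H')(N) = N (Function('H')(N) = Mul(Add(1, Add(-2, 2)), N) = Mul(Add(1, 0), N) = Mul(1, N) = N)
Pow(Add(Add(9814, Mul(-1, 30170)), Function('H')(r)), -1) = Pow(Add(Add(9814, Mul(-1, 30170)), -114), -1) = Pow(Add(Add(9814, -30170), -114), -1) = Pow(Add(-20356, -114), -1) = Pow(-20470, -1) = Rational(-1, 20470)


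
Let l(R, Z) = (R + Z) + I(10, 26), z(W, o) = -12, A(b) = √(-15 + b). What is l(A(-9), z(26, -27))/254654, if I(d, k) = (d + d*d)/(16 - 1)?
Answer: -7/381981 + I*√6/127327 ≈ -1.8326e-5 + 1.9238e-5*I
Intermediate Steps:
I(d, k) = d/15 + d²/15 (I(d, k) = (d + d²)/15 = (d + d²)*(1/15) = d/15 + d²/15)
l(R, Z) = 22/3 + R + Z (l(R, Z) = (R + Z) + (1/15)*10*(1 + 10) = (R + Z) + (1/15)*10*11 = (R + Z) + 22/3 = 22/3 + R + Z)
l(A(-9), z(26, -27))/254654 = (22/3 + √(-15 - 9) - 12)/254654 = (22/3 + √(-24) - 12)*(1/254654) = (22/3 + 2*I*√6 - 12)*(1/254654) = (-14/3 + 2*I*√6)*(1/254654) = -7/381981 + I*√6/127327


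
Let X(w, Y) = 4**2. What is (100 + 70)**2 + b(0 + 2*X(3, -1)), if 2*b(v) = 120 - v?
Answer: 28944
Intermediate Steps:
X(w, Y) = 16
b(v) = 60 - v/2 (b(v) = (120 - v)/2 = 60 - v/2)
(100 + 70)**2 + b(0 + 2*X(3, -1)) = (100 + 70)**2 + (60 - (0 + 2*16)/2) = 170**2 + (60 - (0 + 32)/2) = 28900 + (60 - 1/2*32) = 28900 + (60 - 16) = 28900 + 44 = 28944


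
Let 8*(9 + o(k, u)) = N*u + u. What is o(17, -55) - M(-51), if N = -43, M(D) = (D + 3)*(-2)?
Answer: 735/4 ≈ 183.75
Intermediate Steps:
M(D) = -6 - 2*D (M(D) = (3 + D)*(-2) = -6 - 2*D)
o(k, u) = -9 - 21*u/4 (o(k, u) = -9 + (-43*u + u)/8 = -9 + (-42*u)/8 = -9 - 21*u/4)
o(17, -55) - M(-51) = (-9 - 21/4*(-55)) - (-6 - 2*(-51)) = (-9 + 1155/4) - (-6 + 102) = 1119/4 - 1*96 = 1119/4 - 96 = 735/4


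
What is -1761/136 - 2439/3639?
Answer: -2246661/164968 ≈ -13.619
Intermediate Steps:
-1761/136 - 2439/3639 = -1761*1/136 - 2439*1/3639 = -1761/136 - 813/1213 = -2246661/164968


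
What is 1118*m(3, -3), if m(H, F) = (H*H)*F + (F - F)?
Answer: -30186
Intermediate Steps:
m(H, F) = F*H² (m(H, F) = H²*F + 0 = F*H² + 0 = F*H²)
1118*m(3, -3) = 1118*(-3*3²) = 1118*(-3*9) = 1118*(-27) = -30186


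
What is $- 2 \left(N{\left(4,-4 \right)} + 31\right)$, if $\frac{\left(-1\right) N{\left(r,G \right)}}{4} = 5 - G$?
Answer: $10$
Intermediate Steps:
$N{\left(r,G \right)} = -20 + 4 G$ ($N{\left(r,G \right)} = - 4 \left(5 - G\right) = -20 + 4 G$)
$- 2 \left(N{\left(4,-4 \right)} + 31\right) = - 2 \left(\left(-20 + 4 \left(-4\right)\right) + 31\right) = - 2 \left(\left(-20 - 16\right) + 31\right) = - 2 \left(-36 + 31\right) = \left(-2\right) \left(-5\right) = 10$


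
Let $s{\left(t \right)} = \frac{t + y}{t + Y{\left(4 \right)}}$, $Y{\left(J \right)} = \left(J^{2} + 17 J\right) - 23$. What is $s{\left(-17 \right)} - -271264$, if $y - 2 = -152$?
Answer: $\frac{11935449}{44} \approx 2.7126 \cdot 10^{5}$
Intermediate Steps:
$y = -150$ ($y = 2 - 152 = -150$)
$Y{\left(J \right)} = -23 + J^{2} + 17 J$
$s{\left(t \right)} = \frac{-150 + t}{61 + t}$ ($s{\left(t \right)} = \frac{t - 150}{t + \left(-23 + 4^{2} + 17 \cdot 4\right)} = \frac{-150 + t}{t + \left(-23 + 16 + 68\right)} = \frac{-150 + t}{t + 61} = \frac{-150 + t}{61 + t}$)
$s{\left(-17 \right)} - -271264 = \frac{-150 - 17}{61 - 17} - -271264 = \frac{1}{44} \left(-167\right) + 271264 = - \frac{167}{44} + 271264 = \frac{11935449}{44}$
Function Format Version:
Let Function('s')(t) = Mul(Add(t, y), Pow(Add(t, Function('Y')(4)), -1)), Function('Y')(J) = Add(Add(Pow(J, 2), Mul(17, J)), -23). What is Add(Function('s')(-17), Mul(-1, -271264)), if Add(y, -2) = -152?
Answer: Rational(11935449, 44) ≈ 2.7126e+5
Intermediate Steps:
y = -150 (y = Add(2, -152) = -150)
Function('Y')(J) = Add(-23, Pow(J, 2), Mul(17, J))
Function('s')(t) = Mul(Pow(Add(61, t), -1), Add(-150, t)) (Function('s')(t) = Mul(Add(t, -150), Pow(Add(t, Add(-23, Pow(4, 2), Mul(17, 4))), -1)) = Mul(Add(-150, t), Pow(Add(t, Add(-23, 16, 68)), -1)) = Mul(Add(-150, t), Pow(Add(t, 61), -1)) = Mul(Add(-150, t), Pow(Add(61, t), -1)) = Mul(Pow(Add(61, t), -1), Add(-150, t)))
Add(Function('s')(-17), Mul(-1, -271264)) = Add(Mul(Pow(Add(61, -17), -1), Add(-150, -17)), Mul(-1, -271264)) = Add(Mul(Pow(44, -1), -167), 271264) = Add(Mul(Rational(1, 44), -167), 271264) = Add(Rational(-167, 44), 271264) = Rational(11935449, 44)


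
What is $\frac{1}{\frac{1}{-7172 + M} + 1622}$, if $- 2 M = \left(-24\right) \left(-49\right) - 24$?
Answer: $\frac{7748}{12567255} \approx 0.00061652$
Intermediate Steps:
$M = -576$ ($M = - \frac{\left(-24\right) \left(-49\right) - 24}{2} = - \frac{1176 - 24}{2} = \left(- \frac{1}{2}\right) 1152 = -576$)
$\frac{1}{\frac{1}{-7172 + M} + 1622} = \frac{1}{\frac{1}{-7172 - 576} + 1622} = \frac{1}{\frac{1}{-7748} + 1622} = \frac{1}{- \frac{1}{7748} + 1622} = \frac{1}{\frac{12567255}{7748}} = \frac{7748}{12567255}$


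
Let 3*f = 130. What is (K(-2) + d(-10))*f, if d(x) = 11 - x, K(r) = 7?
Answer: 3640/3 ≈ 1213.3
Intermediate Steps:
f = 130/3 (f = (⅓)*130 = 130/3 ≈ 43.333)
(K(-2) + d(-10))*f = (7 + (11 - 1*(-10)))*(130/3) = (7 + (11 + 10))*(130/3) = (7 + 21)*(130/3) = 28*(130/3) = 3640/3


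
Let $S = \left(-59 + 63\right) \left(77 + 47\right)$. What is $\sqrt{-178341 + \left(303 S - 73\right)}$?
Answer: $7 i \sqrt{574} \approx 167.71 i$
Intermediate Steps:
$S = 496$ ($S = 4 \cdot 124 = 496$)
$\sqrt{-178341 + \left(303 S - 73\right)} = \sqrt{-178341 + \left(303 \cdot 496 - 73\right)} = \sqrt{-178341 + \left(150288 - 73\right)} = \sqrt{-178341 + 150215} = \sqrt{-28126} = 7 i \sqrt{574}$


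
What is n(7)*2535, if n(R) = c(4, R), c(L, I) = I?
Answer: 17745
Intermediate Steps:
n(R) = R
n(7)*2535 = 7*2535 = 17745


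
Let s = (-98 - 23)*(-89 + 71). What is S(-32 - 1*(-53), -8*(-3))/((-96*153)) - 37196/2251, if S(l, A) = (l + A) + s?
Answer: -61259869/3673632 ≈ -16.676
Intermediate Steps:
s = 2178 (s = -121*(-18) = 2178)
S(l, A) = 2178 + A + l (S(l, A) = (l + A) + 2178 = (A + l) + 2178 = 2178 + A + l)
S(-32 - 1*(-53), -8*(-3))/((-96*153)) - 37196/2251 = (2178 - 8*(-3) + (-32 - 1*(-53)))/((-96*153)) - 37196/2251 = (2178 + 24 + (-32 + 53))/(-14688) - 37196*1/2251 = (2178 + 24 + 21)*(-1/14688) - 37196/2251 = 2223*(-1/14688) - 37196/2251 = -247/1632 - 37196/2251 = -61259869/3673632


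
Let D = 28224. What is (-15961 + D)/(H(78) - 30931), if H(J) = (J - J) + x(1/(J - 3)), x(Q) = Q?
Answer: -919725/2319824 ≈ -0.39646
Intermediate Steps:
H(J) = 1/(-3 + J) (H(J) = (J - J) + 1/(J - 3) = 0 + 1/(-3 + J) = 1/(-3 + J))
(-15961 + D)/(H(78) - 30931) = (-15961 + 28224)/(1/(-3 + 78) - 30931) = 12263/(1/75 - 30931) = 12263/(-2319824/75) = 12263*(-75/2319824) = -919725/2319824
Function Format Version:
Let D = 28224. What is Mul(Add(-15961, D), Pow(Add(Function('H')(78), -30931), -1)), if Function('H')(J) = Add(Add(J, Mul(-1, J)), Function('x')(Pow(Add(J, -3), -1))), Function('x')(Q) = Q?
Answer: Rational(-919725, 2319824) ≈ -0.39646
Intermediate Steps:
Function('H')(J) = Pow(Add(-3, J), -1) (Function('H')(J) = Add(Add(J, Mul(-1, J)), Pow(Add(J, -3), -1)) = Add(0, Pow(Add(-3, J), -1)) = Pow(Add(-3, J), -1))
Mul(Add(-15961, D), Pow(Add(Function('H')(78), -30931), -1)) = Mul(Add(-15961, 28224), Pow(Add(Pow(Add(-3, 78), -1), -30931), -1)) = Mul(12263, Pow(Add(Pow(75, -1), -30931), -1)) = Mul(12263, Pow(Add(Rational(1, 75), -30931), -1)) = Mul(12263, Pow(Rational(-2319824, 75), -1)) = Mul(12263, Rational(-75, 2319824)) = Rational(-919725, 2319824)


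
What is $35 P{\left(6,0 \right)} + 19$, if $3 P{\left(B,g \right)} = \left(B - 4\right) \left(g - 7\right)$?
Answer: $- \frac{433}{3} \approx -144.33$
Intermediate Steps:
$P{\left(B,g \right)} = \frac{\left(-7 + g\right) \left(-4 + B\right)}{3}$ ($P{\left(B,g \right)} = \frac{\left(B - 4\right) \left(g - 7\right)}{3} = \frac{\left(-4 + B\right) \left(-7 + g\right)}{3} = \frac{\left(-7 + g\right) \left(-4 + B\right)}{3}$)
$35 P{\left(6,0 \right)} + 19 = 35 \left(\frac{28}{3} - 14 - 0 + \frac{1}{3} \cdot 6 \cdot 0\right) + 19 = 35 \left(\frac{28}{3} - 14 + 0 + 0\right) + 19 = 35 \left(- \frac{14}{3}\right) + 19 = - \frac{490}{3} + 19 = - \frac{433}{3}$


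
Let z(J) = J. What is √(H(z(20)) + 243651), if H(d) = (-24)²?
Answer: √244227 ≈ 494.19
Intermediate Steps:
H(d) = 576
√(H(z(20)) + 243651) = √(576 + 243651) = √244227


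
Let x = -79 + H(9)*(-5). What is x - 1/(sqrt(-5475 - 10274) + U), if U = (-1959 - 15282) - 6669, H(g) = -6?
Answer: -28013464691/571703849 + I*sqrt(15749)/571703849 ≈ -49.0 + 2.1951e-7*I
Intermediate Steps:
U = -23910 (U = -17241 - 6669 = -23910)
x = -49 (x = -79 - 6*(-5) = -79 + 30 = -49)
x - 1/(sqrt(-5475 - 10274) + U) = -49 - 1/(sqrt(-5475 - 10274) - 23910) = -49 - 1/(sqrt(-15749) - 23910) = -49 - 1/(I*sqrt(15749) - 23910) = -49 - 1/(-23910 + I*sqrt(15749))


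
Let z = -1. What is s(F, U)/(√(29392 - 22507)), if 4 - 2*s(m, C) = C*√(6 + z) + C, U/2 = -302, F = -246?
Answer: 302*√17/153 + 304*√85/765 ≈ 11.802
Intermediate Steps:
U = -604 (U = 2*(-302) = -604)
s(m, C) = 2 - C/2 - C*√5/2 (s(m, C) = 2 - (C*√(6 - 1) + C)/2 = 2 - (C*√5 + C)/2 = 2 - (C + C*√5)/2 = 2 + (-C/2 - C*√5/2) = 2 - C/2 - C*√5/2)
s(F, U)/(√(29392 - 22507)) = (2 - ½*(-604) - ½*(-604)*√5)/(√(29392 - 22507)) = (2 + 302 + 302*√5)/(√6885) = (304 + 302*√5)/((9*√85)) = (304 + 302*√5)*(√85/765) = √85*(304 + 302*√5)/765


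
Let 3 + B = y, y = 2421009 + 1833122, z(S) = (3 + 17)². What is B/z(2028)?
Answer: 265883/25 ≈ 10635.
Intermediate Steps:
z(S) = 400 (z(S) = 20² = 400)
y = 4254131
B = 4254128 (B = -3 + 4254131 = 4254128)
B/z(2028) = 4254128/400 = 4254128*(1/400) = 265883/25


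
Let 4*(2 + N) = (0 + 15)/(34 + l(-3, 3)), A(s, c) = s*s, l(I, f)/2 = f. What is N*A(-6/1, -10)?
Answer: -549/8 ≈ -68.625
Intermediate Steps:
l(I, f) = 2*f
A(s, c) = s²
N = -61/32 (N = -2 + ((0 + 15)/(34 + 2*3))/4 = -2 + (15/(34 + 6))/4 = -2 + (15/40)/4 = -2 + (15*(1/40))/4 = -2 + (¼)*(3/8) = -2 + 3/32 = -61/32 ≈ -1.9063)
N*A(-6/1, -10) = -61*(-6/1)²/32 = -61*(-6*1)²/32 = -61/32*(-6)² = -61/32*36 = -549/8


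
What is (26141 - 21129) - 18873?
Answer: -13861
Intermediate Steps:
(26141 - 21129) - 18873 = 5012 - 18873 = -13861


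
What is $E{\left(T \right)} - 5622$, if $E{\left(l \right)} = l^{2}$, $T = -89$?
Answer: $2299$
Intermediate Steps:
$E{\left(T \right)} - 5622 = \left(-89\right)^{2} - 5622 = 7921 - 5622 = 2299$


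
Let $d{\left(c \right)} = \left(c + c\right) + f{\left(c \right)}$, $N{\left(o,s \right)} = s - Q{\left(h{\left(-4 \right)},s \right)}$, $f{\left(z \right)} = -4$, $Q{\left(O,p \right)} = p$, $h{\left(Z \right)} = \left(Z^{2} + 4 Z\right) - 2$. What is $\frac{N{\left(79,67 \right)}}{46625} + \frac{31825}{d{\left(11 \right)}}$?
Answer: $\frac{31825}{18} \approx 1768.1$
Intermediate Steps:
$h{\left(Z \right)} = -2 + Z^{2} + 4 Z$
$N{\left(o,s \right)} = 0$ ($N{\left(o,s \right)} = s - s = 0$)
$d{\left(c \right)} = -4 + 2 c$ ($d{\left(c \right)} = \left(c + c\right) - 4 = 2 c - 4 = -4 + 2 c$)
$\frac{N{\left(79,67 \right)}}{46625} + \frac{31825}{d{\left(11 \right)}} = \frac{0}{46625} + \frac{31825}{-4 + 2 \cdot 11} = 0 \cdot \frac{1}{46625} + \frac{31825}{-4 + 22} = 0 + \frac{31825}{18} = \frac{31825}{18}$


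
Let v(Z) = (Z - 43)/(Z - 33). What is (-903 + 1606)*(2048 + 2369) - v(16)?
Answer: 52787540/17 ≈ 3.1051e+6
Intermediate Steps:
v(Z) = (-43 + Z)/(-33 + Z)
(-903 + 1606)*(2048 + 2369) - v(16) = (-903 + 1606)*(2048 + 2369) - (-43 + 16)/(-33 + 16) = 703*4417 - (-27)/(-17) = 3105151 - (-1)*(-27)/17 = 3105151 - 1*27/17 = 3105151 - 27/17 = 52787540/17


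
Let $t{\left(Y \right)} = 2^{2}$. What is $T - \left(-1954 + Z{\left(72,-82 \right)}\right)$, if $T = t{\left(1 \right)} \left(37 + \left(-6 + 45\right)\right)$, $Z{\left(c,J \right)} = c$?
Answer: $2186$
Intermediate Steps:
$t{\left(Y \right)} = 4$
$T = 304$ ($T = 4 \left(37 + \left(-6 + 45\right)\right) = 4 \left(37 + 39\right) = 4 \cdot 76 = 304$)
$T - \left(-1954 + Z{\left(72,-82 \right)}\right) = 304 + \left(1954 - 72\right) = 304 + 1882 = 2186$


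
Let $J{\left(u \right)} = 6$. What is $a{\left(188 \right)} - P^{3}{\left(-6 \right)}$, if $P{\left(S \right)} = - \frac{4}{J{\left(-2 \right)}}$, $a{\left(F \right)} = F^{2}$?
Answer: $\frac{954296}{27} \approx 35344.0$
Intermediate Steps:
$P{\left(S \right)} = - \frac{2}{3}$ ($P{\left(S \right)} = - \frac{4}{6} = \left(-4\right) \frac{1}{6} = - \frac{2}{3}$)
$a{\left(188 \right)} - P^{3}{\left(-6 \right)} = 188^{2} - \left(- \frac{2}{3}\right)^{3} = 35344 - - \frac{8}{27} = 35344 + \frac{8}{27} = \frac{954296}{27}$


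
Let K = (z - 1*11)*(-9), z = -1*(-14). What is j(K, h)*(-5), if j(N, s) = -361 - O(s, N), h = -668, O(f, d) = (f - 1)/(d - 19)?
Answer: 86375/46 ≈ 1877.7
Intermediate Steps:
O(f, d) = (-1 + f)/(-19 + d)
z = 14
K = -27 (K = (14 - 1*11)*(-9) = (14 - 11)*(-9) = 3*(-9) = -27)
j(N, s) = -361 - (-1 + s)/(-19 + N)
j(K, h)*(-5) = ((6860 - 1*(-668) - 361*(-27))/(-19 - 27))*(-5) = ((6860 + 668 + 9747)/(-46))*(-5) = -1/46*17275*(-5) = -17275/46*(-5) = 86375/46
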